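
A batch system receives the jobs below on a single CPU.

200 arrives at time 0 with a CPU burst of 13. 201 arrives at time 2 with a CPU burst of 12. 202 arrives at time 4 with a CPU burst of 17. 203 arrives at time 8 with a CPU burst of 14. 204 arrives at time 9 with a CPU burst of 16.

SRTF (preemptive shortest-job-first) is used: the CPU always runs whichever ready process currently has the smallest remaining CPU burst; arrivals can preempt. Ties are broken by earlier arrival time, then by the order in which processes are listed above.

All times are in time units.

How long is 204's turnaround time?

Timeline: | 200 0-13 | 201 13-25 | 203 25-39 | 204 39-55 | 202 55-72 |
Completion: 200=13  201=25  202=72  203=39  204=55
Turnaround(204) = completion − arrival = 55 − 9 = 46

46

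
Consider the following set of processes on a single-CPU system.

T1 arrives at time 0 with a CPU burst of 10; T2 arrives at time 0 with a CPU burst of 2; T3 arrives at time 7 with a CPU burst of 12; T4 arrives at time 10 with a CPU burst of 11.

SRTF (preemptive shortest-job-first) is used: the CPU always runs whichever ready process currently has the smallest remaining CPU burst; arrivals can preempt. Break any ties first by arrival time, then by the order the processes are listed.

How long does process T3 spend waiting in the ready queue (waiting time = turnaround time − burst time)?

Gantt: | T2 0-2 | T1 2-12 | T4 12-23 | T3 23-35 |
Completion: T1=12  T2=2  T3=35  T4=23
Waiting(T3) = turnaround − burst = 28 − 12 = 16

16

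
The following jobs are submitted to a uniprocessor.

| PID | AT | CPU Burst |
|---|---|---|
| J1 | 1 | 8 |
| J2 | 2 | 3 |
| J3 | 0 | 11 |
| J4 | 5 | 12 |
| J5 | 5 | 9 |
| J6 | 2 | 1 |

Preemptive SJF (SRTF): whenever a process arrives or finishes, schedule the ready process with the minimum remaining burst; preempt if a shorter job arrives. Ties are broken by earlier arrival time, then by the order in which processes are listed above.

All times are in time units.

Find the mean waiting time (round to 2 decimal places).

Schedule: | J3 0-1 | J1 1-2 | J6 2-3 | J2 3-6 | J1 6-13 | J5 13-22 | J3 22-32 | J4 32-44 |
Completion: J1=13  J2=6  J3=32  J4=44  J5=22  J6=3
Turnaround (C−A): J1=12  J2=4  J3=32  J4=39  J5=17  J6=1
Waiting times: J1=4, J2=1, J3=21, J4=27, J5=8, J6=0
Average waiting = (4+1+21+27+8+0) / 6 = 61/6 = 10.17

10.17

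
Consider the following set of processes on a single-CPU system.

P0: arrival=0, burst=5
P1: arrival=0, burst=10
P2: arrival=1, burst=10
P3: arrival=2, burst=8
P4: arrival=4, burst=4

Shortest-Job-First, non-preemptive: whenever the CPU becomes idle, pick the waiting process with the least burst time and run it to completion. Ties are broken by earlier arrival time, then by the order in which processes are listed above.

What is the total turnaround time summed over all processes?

88

Schedule: | P0 0-5 | P4 5-9 | P3 9-17 | P1 17-27 | P2 27-37 |
Completion: P0=5  P1=27  P2=37  P3=17  P4=9
Turnaround (C−A): P0=5  P1=27  P2=36  P3=15  P4=5
Turnaround = completion − arrival: P0=5, P1=27, P2=36, P3=15, P4=5
Total turnaround = 5 + 27 + 36 + 15 + 5 = 88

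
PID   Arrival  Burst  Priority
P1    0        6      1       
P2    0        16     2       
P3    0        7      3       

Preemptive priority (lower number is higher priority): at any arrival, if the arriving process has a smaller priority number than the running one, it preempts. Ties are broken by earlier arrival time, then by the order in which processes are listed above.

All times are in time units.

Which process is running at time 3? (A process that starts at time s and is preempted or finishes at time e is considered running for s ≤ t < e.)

P1

Timeline: | P1 0-6 | P2 6-22 | P3 22-29 |
Completion: P1=6  P2=22  P3=29
Turnaround (C−A): P1=6  P2=22  P3=29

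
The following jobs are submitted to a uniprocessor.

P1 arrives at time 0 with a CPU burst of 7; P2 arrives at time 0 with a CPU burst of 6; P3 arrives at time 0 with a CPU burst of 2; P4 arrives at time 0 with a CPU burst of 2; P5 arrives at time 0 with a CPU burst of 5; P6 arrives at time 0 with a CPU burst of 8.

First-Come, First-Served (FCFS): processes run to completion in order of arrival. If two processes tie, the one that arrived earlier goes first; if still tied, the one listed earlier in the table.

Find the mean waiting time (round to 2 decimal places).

Gantt: | P1 0-7 | P2 7-13 | P3 13-15 | P4 15-17 | P5 17-22 | P6 22-30 |
Completion: P1=7  P2=13  P3=15  P4=17  P5=22  P6=30
Turnaround (C−A): P1=7  P2=13  P3=15  P4=17  P5=22  P6=30
Waiting times: P1=0, P2=7, P3=13, P4=15, P5=17, P6=22
Average waiting = (0+7+13+15+17+22) / 6 = 74/6 = 12.33

12.33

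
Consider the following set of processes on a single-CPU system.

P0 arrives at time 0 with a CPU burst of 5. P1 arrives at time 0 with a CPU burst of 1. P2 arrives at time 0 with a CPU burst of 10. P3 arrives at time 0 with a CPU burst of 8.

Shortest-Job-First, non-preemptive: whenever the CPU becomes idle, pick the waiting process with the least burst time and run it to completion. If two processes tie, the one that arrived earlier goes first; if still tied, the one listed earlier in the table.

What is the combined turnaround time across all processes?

Gantt: | P1 0-1 | P0 1-6 | P3 6-14 | P2 14-24 |
Completion: P0=6  P1=1  P2=24  P3=14
Turnaround (C−A): P0=6  P1=1  P2=24  P3=14
Turnaround = completion − arrival: P0=6, P1=1, P2=24, P3=14
Total turnaround = 6 + 1 + 24 + 14 = 45

45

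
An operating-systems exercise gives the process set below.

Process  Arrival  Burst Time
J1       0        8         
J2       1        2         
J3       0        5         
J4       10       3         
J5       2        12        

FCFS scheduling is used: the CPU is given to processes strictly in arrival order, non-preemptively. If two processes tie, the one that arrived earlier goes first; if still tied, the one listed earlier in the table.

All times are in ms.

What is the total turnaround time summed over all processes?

Timeline: | J1 0-8 | J3 8-13 | J2 13-15 | J5 15-27 | J4 27-30 |
Completion: J1=8  J2=15  J3=13  J4=30  J5=27
Turnaround (C−A): J1=8  J2=14  J3=13  J4=20  J5=25
Turnaround = completion − arrival: J1=8, J2=14, J3=13, J4=20, J5=25
Total turnaround = 8 + 14 + 13 + 20 + 25 = 80

80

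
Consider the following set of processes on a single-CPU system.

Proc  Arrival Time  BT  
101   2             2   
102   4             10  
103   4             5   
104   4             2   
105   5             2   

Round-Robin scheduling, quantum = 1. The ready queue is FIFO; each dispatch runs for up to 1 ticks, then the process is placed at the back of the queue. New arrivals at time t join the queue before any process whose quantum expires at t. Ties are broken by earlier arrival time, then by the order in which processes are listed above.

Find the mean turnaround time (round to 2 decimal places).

Schedule: | idle 0-2 | 101 2-4 | 102 4-5 | 103 5-6 | 104 6-7 | 105 7-8 | 102 8-9 | 103 9-10 | 104 10-11 | 105 11-12 | 102 12-13 | 103 13-14 | 102 14-15 | 103 15-16 | 102 16-17 | 103 17-18 | 102 18-23 |
Completion: 101=4  102=23  103=18  104=11  105=12
Turnaround (C−A): 101=2  102=19  103=14  104=7  105=7
Turnaround times: 101=2, 102=19, 103=14, 104=7, 105=7
Average turnaround = (2+19+14+7+7) / 5 = 49/5 = 9.80

9.80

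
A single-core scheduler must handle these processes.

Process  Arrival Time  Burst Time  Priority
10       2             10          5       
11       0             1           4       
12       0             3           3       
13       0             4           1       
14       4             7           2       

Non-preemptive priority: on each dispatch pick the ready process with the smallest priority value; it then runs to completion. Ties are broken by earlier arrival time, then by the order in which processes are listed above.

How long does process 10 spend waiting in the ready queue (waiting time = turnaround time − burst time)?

13

Timeline: | 13 0-4 | 14 4-11 | 12 11-14 | 11 14-15 | 10 15-25 |
Completion: 10=25  11=15  12=14  13=4  14=11
Turnaround (C−A): 10=23  11=15  12=14  13=4  14=7
Waiting(10) = turnaround − burst = 23 − 10 = 13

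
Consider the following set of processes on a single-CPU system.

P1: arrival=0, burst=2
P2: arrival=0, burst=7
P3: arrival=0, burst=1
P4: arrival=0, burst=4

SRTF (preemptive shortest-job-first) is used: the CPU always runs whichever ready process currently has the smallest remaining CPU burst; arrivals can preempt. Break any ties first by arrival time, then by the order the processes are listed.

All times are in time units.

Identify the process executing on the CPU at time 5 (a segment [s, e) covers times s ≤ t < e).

P4

Gantt: | P3 0-1 | P1 1-3 | P4 3-7 | P2 7-14 |
Completion: P1=3  P2=14  P3=1  P4=7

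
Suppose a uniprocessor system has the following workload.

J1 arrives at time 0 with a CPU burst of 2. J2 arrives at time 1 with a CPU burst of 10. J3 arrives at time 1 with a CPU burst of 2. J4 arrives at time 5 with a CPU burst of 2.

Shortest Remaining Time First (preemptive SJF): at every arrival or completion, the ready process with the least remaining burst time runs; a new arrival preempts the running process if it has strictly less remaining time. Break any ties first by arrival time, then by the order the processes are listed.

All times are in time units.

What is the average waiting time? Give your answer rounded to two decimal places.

Schedule: | J1 0-2 | J3 2-4 | J2 4-5 | J4 5-7 | J2 7-16 |
Completion: J1=2  J2=16  J3=4  J4=7
Turnaround (C−A): J1=2  J2=15  J3=3  J4=2
Waiting times: J1=0, J2=5, J3=1, J4=0
Average waiting = (0+5+1+0) / 4 = 6/4 = 1.50

1.50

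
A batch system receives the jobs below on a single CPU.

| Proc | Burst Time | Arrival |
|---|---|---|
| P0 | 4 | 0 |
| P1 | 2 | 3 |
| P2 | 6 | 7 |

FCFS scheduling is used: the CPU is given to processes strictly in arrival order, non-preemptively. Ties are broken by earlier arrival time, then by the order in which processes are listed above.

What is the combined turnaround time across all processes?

13

Timeline: | P0 0-4 | P1 4-6 | idle 6-7 | P2 7-13 |
Completion: P0=4  P1=6  P2=13
Turnaround (C−A): P0=4  P1=3  P2=6
Turnaround = completion − arrival: P0=4, P1=3, P2=6
Total turnaround = 4 + 3 + 6 = 13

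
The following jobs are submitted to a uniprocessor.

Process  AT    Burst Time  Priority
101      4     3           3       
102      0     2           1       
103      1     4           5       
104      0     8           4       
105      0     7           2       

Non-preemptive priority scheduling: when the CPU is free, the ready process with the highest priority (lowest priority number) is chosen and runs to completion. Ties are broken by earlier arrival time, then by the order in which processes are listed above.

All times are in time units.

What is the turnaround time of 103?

Schedule: | 102 0-2 | 105 2-9 | 101 9-12 | 104 12-20 | 103 20-24 |
Completion: 101=12  102=2  103=24  104=20  105=9
Turnaround (C−A): 101=8  102=2  103=23  104=20  105=9
Turnaround(103) = completion − arrival = 24 − 1 = 23

23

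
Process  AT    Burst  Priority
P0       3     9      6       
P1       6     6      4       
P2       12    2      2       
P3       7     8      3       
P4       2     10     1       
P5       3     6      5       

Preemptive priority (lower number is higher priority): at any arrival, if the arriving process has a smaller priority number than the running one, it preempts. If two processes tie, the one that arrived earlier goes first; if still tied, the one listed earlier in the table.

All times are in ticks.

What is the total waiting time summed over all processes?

Schedule: | idle 0-2 | P4 2-12 | P2 12-14 | P3 14-22 | P1 22-28 | P5 28-34 | P0 34-43 |
Completion: P0=43  P1=28  P2=14  P3=22  P4=12  P5=34
Turnaround (C−A): P0=40  P1=22  P2=2  P3=15  P4=10  P5=31
Waiting = turnaround − burst: P0=31, P1=16, P2=0, P3=7, P4=0, P5=25
Total waiting = 31 + 16 + 0 + 7 + 0 + 25 = 79

79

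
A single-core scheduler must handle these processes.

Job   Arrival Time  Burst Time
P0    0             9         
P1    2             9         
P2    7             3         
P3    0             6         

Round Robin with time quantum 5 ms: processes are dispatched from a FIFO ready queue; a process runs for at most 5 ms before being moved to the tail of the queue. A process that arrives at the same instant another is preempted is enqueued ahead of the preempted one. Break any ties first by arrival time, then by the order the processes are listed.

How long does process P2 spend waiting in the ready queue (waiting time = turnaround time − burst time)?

Schedule: | P0 0-5 | P3 5-10 | P1 10-15 | P0 15-19 | P2 19-22 | P3 22-23 | P1 23-27 |
Completion: P0=19  P1=27  P2=22  P3=23
Turnaround (C−A): P0=19  P1=25  P2=15  P3=23
Waiting(P2) = turnaround − burst = 15 − 3 = 12

12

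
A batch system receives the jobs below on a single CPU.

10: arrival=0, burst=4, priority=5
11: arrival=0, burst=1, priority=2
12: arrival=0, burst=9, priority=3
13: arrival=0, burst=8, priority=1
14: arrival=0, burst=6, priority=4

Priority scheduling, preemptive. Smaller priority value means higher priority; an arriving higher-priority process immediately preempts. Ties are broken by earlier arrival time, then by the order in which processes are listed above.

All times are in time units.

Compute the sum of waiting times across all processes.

Gantt: | 13 0-8 | 11 8-9 | 12 9-18 | 14 18-24 | 10 24-28 |
Completion: 10=28  11=9  12=18  13=8  14=24
Turnaround (C−A): 10=28  11=9  12=18  13=8  14=24
Waiting = turnaround − burst: 10=24, 11=8, 12=9, 13=0, 14=18
Total waiting = 24 + 8 + 9 + 0 + 18 = 59

59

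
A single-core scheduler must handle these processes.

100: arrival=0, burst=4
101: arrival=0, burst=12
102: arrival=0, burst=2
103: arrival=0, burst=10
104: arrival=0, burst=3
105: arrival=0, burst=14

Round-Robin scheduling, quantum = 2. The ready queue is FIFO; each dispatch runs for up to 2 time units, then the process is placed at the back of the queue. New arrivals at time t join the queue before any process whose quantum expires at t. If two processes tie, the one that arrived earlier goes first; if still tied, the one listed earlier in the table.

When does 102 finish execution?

6

Timeline: | 100 0-2 | 101 2-4 | 102 4-6 | 103 6-8 | 104 8-10 | 105 10-12 | 100 12-14 | 101 14-16 | 103 16-18 | 104 18-19 | 105 19-21 | 101 21-23 | 103 23-25 | 105 25-27 | 101 27-29 | 103 29-31 | 105 31-33 | 101 33-35 | 103 35-37 | 105 37-39 | 101 39-41 | 105 41-45 |
Completion: 100=14  101=41  102=6  103=37  104=19  105=45
Turnaround (C−A): 100=14  101=41  102=6  103=37  104=19  105=45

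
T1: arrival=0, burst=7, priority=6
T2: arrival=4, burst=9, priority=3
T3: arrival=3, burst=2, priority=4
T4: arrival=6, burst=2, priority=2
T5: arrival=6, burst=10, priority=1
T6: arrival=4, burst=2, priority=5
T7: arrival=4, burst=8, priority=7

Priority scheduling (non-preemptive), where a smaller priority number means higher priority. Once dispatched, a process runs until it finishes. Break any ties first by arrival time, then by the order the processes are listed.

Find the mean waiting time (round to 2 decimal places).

15.14

Schedule: | T1 0-7 | T5 7-17 | T4 17-19 | T2 19-28 | T3 28-30 | T6 30-32 | T7 32-40 |
Completion: T1=7  T2=28  T3=30  T4=19  T5=17  T6=32  T7=40
Turnaround (C−A): T1=7  T2=24  T3=27  T4=13  T5=11  T6=28  T7=36
Waiting times: T1=0, T2=15, T3=25, T4=11, T5=1, T6=26, T7=28
Average waiting = (0+15+25+11+1+26+28) / 7 = 106/7 = 15.14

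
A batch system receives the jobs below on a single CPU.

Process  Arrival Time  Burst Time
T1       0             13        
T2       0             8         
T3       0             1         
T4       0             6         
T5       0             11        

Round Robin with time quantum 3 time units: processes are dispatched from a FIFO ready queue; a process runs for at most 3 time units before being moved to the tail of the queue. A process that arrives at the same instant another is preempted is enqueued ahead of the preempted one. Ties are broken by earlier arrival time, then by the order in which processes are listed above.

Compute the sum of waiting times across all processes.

97

Gantt: | T1 0-3 | T2 3-6 | T3 6-7 | T4 7-10 | T5 10-13 | T1 13-16 | T2 16-19 | T4 19-22 | T5 22-25 | T1 25-28 | T2 28-30 | T5 30-33 | T1 33-36 | T5 36-38 | T1 38-39 |
Completion: T1=39  T2=30  T3=7  T4=22  T5=38
Turnaround (C−A): T1=39  T2=30  T3=7  T4=22  T5=38
Waiting = turnaround − burst: T1=26, T2=22, T3=6, T4=16, T5=27
Total waiting = 26 + 22 + 6 + 16 + 27 = 97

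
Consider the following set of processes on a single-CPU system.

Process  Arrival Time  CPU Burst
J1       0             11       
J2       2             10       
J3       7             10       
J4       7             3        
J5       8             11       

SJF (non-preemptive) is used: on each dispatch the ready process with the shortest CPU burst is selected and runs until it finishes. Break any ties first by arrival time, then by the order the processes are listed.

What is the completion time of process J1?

11

Schedule: | J1 0-11 | J4 11-14 | J2 14-24 | J3 24-34 | J5 34-45 |
Completion: J1=11  J2=24  J3=34  J4=14  J5=45
Turnaround (C−A): J1=11  J2=22  J3=27  J4=7  J5=37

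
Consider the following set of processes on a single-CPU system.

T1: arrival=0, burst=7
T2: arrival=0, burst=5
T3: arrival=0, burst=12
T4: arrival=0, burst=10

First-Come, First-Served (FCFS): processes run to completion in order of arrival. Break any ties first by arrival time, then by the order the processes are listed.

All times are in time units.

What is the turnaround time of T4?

34

Schedule: | T1 0-7 | T2 7-12 | T3 12-24 | T4 24-34 |
Completion: T1=7  T2=12  T3=24  T4=34
Turnaround (C−A): T1=7  T2=12  T3=24  T4=34
Turnaround(T4) = completion − arrival = 34 − 0 = 34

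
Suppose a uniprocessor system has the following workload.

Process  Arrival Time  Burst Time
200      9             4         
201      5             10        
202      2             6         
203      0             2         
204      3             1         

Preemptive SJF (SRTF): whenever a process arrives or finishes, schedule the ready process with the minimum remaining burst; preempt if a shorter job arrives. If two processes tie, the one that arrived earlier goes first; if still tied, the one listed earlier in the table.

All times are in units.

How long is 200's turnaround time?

4

Timeline: | 203 0-2 | 202 2-3 | 204 3-4 | 202 4-9 | 200 9-13 | 201 13-23 |
Completion: 200=13  201=23  202=9  203=2  204=4
Turnaround (C−A): 200=4  201=18  202=7  203=2  204=1
Turnaround(200) = completion − arrival = 13 − 9 = 4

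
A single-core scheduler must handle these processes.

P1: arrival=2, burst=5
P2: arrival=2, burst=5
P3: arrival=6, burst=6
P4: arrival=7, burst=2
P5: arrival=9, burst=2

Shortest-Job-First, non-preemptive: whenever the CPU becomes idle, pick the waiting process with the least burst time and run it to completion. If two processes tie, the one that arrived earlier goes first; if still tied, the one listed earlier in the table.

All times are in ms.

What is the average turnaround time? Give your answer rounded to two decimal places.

Timeline: | idle 0-2 | P1 2-7 | P4 7-9 | P5 9-11 | P2 11-16 | P3 16-22 |
Completion: P1=7  P2=16  P3=22  P4=9  P5=11
Turnaround (C−A): P1=5  P2=14  P3=16  P4=2  P5=2
Turnaround times: P1=5, P2=14, P3=16, P4=2, P5=2
Average turnaround = (5+14+16+2+2) / 5 = 39/5 = 7.80

7.80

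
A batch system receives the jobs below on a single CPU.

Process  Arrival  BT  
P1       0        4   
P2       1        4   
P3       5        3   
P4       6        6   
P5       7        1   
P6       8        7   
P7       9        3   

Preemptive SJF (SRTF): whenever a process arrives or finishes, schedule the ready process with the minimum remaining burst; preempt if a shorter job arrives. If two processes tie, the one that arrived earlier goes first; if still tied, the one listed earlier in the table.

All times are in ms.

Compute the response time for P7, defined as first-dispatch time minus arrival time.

Schedule: | P1 0-4 | P2 4-8 | P5 8-9 | P3 9-12 | P7 12-15 | P4 15-21 | P6 21-28 |
Completion: P1=4  P2=8  P3=12  P4=21  P5=9  P6=28  P7=15
Turnaround (C−A): P1=4  P2=7  P3=7  P4=15  P5=2  P6=20  P7=6
Response(P7) = first start − arrival = 12 − 9 = 3

3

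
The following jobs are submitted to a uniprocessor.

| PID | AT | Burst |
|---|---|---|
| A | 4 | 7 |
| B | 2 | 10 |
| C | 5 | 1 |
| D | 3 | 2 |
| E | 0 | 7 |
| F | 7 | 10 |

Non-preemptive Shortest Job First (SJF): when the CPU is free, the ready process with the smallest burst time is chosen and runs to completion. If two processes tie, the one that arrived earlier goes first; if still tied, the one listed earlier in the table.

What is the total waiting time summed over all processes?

Schedule: | E 0-7 | C 7-8 | D 8-10 | A 10-17 | B 17-27 | F 27-37 |
Completion: A=17  B=27  C=8  D=10  E=7  F=37
Turnaround (C−A): A=13  B=25  C=3  D=7  E=7  F=30
Waiting = turnaround − burst: A=6, B=15, C=2, D=5, E=0, F=20
Total waiting = 6 + 15 + 2 + 5 + 0 + 20 = 48

48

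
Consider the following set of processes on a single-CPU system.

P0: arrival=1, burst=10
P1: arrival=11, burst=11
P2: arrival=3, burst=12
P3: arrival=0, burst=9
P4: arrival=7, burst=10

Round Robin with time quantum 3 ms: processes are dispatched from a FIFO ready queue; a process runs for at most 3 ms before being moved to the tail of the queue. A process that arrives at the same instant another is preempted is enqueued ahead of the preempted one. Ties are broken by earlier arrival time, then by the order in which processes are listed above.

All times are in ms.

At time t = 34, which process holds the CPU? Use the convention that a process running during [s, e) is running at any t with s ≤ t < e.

Schedule: | P3 0-3 | P0 3-6 | P2 6-9 | P3 9-12 | P0 12-15 | P4 15-18 | P2 18-21 | P1 21-24 | P3 24-27 | P0 27-30 | P4 30-33 | P2 33-36 | P1 36-39 | P0 39-40 | P4 40-43 | P2 43-46 | P1 46-49 | P4 49-50 | P1 50-52 |
Completion: P0=40  P1=52  P2=46  P3=27  P4=50

P2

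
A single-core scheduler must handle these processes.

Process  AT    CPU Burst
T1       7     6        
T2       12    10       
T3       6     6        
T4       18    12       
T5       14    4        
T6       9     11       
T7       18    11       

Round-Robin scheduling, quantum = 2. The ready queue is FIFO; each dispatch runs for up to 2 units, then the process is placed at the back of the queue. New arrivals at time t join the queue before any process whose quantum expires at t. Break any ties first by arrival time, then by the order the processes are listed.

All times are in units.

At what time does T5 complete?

Timeline: | idle 0-6 | T3 6-8 | T1 8-10 | T3 10-12 | T6 12-14 | T1 14-16 | T2 16-18 | T3 18-20 | T5 20-22 | T6 22-24 | T1 24-26 | T4 26-28 | T7 28-30 | T2 30-32 | T5 32-34 | T6 34-36 | T4 36-38 | T7 38-40 | T2 40-42 | T6 42-44 | T4 44-46 | T7 46-48 | T2 48-50 | T6 50-52 | T4 52-54 | T7 54-56 | T2 56-58 | T6 58-59 | T4 59-61 | T7 61-63 | T4 63-65 | T7 65-66 |
Completion: T1=26  T2=58  T3=20  T4=65  T5=34  T6=59  T7=66

34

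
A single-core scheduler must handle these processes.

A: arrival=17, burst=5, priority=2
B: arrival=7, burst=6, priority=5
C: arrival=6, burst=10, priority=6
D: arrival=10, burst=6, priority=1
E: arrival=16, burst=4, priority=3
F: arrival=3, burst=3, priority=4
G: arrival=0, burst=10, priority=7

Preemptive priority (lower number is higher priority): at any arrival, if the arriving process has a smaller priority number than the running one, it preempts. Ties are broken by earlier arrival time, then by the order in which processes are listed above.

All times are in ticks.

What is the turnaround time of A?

Timeline: | G 0-3 | F 3-6 | C 6-7 | B 7-10 | D 10-16 | E 16-17 | A 17-22 | E 22-25 | B 25-28 | C 28-37 | G 37-44 |
Completion: A=22  B=28  C=37  D=16  E=25  F=6  G=44
Turnaround (C−A): A=5  B=21  C=31  D=6  E=9  F=3  G=44
Turnaround(A) = completion − arrival = 22 − 17 = 5

5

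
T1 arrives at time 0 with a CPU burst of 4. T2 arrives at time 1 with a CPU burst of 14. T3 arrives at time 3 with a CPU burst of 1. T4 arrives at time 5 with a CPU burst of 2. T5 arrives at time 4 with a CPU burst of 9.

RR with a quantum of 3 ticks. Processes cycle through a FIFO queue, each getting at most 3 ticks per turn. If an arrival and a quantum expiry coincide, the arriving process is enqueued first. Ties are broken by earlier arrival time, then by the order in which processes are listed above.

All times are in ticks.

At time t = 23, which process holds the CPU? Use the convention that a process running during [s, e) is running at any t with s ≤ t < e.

T5

Gantt: | T1 0-3 | T2 3-6 | T3 6-7 | T1 7-8 | T5 8-11 | T4 11-13 | T2 13-16 | T5 16-19 | T2 19-22 | T5 22-25 | T2 25-30 |
Completion: T1=8  T2=30  T3=7  T4=13  T5=25
Turnaround (C−A): T1=8  T2=29  T3=4  T4=8  T5=21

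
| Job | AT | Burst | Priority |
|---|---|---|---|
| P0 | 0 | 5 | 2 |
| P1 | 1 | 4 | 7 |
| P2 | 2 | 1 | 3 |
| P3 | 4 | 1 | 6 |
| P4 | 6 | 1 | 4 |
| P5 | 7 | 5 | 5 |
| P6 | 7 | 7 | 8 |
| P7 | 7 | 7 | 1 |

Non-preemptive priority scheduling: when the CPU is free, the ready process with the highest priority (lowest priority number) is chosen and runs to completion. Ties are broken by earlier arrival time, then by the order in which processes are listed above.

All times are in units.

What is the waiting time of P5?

7

Schedule: | P0 0-5 | P2 5-6 | P4 6-7 | P7 7-14 | P5 14-19 | P3 19-20 | P1 20-24 | P6 24-31 |
Completion: P0=5  P1=24  P2=6  P3=20  P4=7  P5=19  P6=31  P7=14
Waiting(P5) = turnaround − burst = 12 − 5 = 7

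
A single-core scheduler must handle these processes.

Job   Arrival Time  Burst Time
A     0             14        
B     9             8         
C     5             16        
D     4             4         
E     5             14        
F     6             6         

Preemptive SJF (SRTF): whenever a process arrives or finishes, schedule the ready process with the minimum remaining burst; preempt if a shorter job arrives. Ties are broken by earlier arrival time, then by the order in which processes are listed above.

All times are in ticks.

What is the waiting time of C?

Timeline: | A 0-4 | D 4-8 | F 8-14 | B 14-22 | A 22-32 | E 32-46 | C 46-62 |
Completion: A=32  B=22  C=62  D=8  E=46  F=14
Turnaround (C−A): A=32  B=13  C=57  D=4  E=41  F=8
Waiting(C) = turnaround − burst = 57 − 16 = 41

41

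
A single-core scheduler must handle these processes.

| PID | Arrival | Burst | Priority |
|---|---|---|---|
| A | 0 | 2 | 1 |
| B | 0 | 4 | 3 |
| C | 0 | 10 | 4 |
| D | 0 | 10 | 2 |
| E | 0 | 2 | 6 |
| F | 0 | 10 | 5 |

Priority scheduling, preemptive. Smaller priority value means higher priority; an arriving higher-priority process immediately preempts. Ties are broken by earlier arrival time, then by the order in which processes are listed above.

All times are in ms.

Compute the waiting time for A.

Timeline: | A 0-2 | D 2-12 | B 12-16 | C 16-26 | F 26-36 | E 36-38 |
Completion: A=2  B=16  C=26  D=12  E=38  F=36
Turnaround (C−A): A=2  B=16  C=26  D=12  E=38  F=36
Waiting(A) = turnaround − burst = 2 − 2 = 0

0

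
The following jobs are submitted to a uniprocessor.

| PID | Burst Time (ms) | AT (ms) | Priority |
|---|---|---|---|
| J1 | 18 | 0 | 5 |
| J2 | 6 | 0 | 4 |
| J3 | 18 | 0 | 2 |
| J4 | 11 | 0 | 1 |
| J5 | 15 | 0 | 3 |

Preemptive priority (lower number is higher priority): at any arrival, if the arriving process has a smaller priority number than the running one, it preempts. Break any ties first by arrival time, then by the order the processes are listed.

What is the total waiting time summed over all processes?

134

Timeline: | J4 0-11 | J3 11-29 | J5 29-44 | J2 44-50 | J1 50-68 |
Completion: J1=68  J2=50  J3=29  J4=11  J5=44
Turnaround (C−A): J1=68  J2=50  J3=29  J4=11  J5=44
Waiting = turnaround − burst: J1=50, J2=44, J3=11, J4=0, J5=29
Total waiting = 50 + 44 + 11 + 0 + 29 = 134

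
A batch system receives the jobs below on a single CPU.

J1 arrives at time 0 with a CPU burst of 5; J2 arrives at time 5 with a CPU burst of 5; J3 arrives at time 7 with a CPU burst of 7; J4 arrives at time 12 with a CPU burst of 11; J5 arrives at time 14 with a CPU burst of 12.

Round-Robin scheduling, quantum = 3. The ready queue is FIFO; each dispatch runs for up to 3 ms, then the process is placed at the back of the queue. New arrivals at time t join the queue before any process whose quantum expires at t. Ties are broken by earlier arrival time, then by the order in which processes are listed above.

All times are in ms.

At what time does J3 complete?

Schedule: | J1 0-5 | J2 5-8 | J3 8-11 | J2 11-13 | J3 13-16 | J4 16-19 | J5 19-22 | J3 22-23 | J4 23-26 | J5 26-29 | J4 29-32 | J5 32-35 | J4 35-37 | J5 37-40 |
Completion: J1=5  J2=13  J3=23  J4=37  J5=40
Turnaround (C−A): J1=5  J2=8  J3=16  J4=25  J5=26

23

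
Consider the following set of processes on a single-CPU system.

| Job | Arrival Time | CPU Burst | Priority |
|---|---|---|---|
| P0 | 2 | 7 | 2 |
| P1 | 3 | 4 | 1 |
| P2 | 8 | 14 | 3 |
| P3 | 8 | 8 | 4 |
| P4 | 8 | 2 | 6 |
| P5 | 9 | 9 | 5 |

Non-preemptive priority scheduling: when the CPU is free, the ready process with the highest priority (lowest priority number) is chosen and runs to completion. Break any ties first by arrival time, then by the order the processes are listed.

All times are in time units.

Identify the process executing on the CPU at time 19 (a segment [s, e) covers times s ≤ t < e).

P2

Schedule: | idle 0-2 | P0 2-9 | P1 9-13 | P2 13-27 | P3 27-35 | P5 35-44 | P4 44-46 |
Completion: P0=9  P1=13  P2=27  P3=35  P4=46  P5=44
Turnaround (C−A): P0=7  P1=10  P2=19  P3=27  P4=38  P5=35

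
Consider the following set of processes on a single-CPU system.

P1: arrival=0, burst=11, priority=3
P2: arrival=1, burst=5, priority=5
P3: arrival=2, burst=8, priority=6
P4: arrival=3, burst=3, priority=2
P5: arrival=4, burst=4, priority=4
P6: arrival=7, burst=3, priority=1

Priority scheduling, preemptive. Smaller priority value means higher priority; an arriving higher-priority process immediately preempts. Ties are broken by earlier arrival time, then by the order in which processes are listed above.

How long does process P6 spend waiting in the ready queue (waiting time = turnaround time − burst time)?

0

Timeline: | P1 0-3 | P4 3-6 | P1 6-7 | P6 7-10 | P1 10-17 | P5 17-21 | P2 21-26 | P3 26-34 |
Completion: P1=17  P2=26  P3=34  P4=6  P5=21  P6=10
Waiting(P6) = turnaround − burst = 3 − 3 = 0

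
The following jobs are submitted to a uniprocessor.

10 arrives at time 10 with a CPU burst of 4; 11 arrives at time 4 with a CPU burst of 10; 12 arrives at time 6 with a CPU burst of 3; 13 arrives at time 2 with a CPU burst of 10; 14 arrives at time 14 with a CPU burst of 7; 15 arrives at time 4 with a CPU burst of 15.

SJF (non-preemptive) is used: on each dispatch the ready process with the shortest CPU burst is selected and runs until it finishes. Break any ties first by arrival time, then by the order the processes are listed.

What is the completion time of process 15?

Gantt: | idle 0-2 | 13 2-12 | 12 12-15 | 10 15-19 | 14 19-26 | 11 26-36 | 15 36-51 |
Completion: 10=19  11=36  12=15  13=12  14=26  15=51
Turnaround (C−A): 10=9  11=32  12=9  13=10  14=12  15=47

51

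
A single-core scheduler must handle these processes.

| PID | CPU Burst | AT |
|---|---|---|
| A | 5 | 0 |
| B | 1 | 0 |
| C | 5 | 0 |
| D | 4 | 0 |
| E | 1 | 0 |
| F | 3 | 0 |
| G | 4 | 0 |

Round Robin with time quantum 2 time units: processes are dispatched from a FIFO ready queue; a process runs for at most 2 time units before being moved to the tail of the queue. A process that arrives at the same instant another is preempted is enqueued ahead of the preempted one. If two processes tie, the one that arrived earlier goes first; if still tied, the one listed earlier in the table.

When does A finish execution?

Gantt: | A 0-2 | B 2-3 | C 3-5 | D 5-7 | E 7-8 | F 8-10 | G 10-12 | A 12-14 | C 14-16 | D 16-18 | F 18-19 | G 19-21 | A 21-22 | C 22-23 |
Completion: A=22  B=3  C=23  D=18  E=8  F=19  G=21
Turnaround (C−A): A=22  B=3  C=23  D=18  E=8  F=19  G=21

22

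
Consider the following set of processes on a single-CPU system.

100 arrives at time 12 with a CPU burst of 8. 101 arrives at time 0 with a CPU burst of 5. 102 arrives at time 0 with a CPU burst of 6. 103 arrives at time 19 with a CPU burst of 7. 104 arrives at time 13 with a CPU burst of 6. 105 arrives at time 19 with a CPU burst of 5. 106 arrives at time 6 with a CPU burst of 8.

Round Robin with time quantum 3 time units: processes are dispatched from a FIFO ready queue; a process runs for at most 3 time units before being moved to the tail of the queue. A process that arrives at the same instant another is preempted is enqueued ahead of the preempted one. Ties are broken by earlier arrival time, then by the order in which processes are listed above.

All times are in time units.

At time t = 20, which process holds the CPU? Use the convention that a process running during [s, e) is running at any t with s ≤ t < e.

104

Schedule: | 101 0-3 | 102 3-6 | 101 6-8 | 106 8-11 | 102 11-14 | 106 14-17 | 100 17-20 | 104 20-23 | 106 23-25 | 103 25-28 | 105 28-31 | 100 31-34 | 104 34-37 | 103 37-40 | 105 40-42 | 100 42-44 | 103 44-45 |
Completion: 100=44  101=8  102=14  103=45  104=37  105=42  106=25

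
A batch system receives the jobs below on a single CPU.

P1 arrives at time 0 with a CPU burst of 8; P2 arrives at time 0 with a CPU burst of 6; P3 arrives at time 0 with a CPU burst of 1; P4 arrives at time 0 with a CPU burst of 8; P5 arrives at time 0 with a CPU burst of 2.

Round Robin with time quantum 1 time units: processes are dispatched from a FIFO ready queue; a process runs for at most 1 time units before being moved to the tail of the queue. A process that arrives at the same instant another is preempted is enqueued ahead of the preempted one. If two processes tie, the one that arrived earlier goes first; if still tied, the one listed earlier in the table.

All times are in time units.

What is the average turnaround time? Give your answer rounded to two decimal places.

Timeline: | P1 0-1 | P2 1-2 | P3 2-3 | P4 3-4 | P5 4-5 | P1 5-6 | P2 6-7 | P4 7-8 | P5 8-9 | P1 9-10 | P2 10-11 | P4 11-12 | P1 12-13 | P2 13-14 | P4 14-15 | P1 15-16 | P2 16-17 | P4 17-18 | P1 18-19 | P2 19-20 | P4 20-21 | P1 21-22 | P4 22-23 | P1 23-24 | P4 24-25 |
Completion: P1=24  P2=20  P3=3  P4=25  P5=9
Turnaround (C−A): P1=24  P2=20  P3=3  P4=25  P5=9
Turnaround times: P1=24, P2=20, P3=3, P4=25, P5=9
Average turnaround = (24+20+3+25+9) / 5 = 81/5 = 16.20

16.20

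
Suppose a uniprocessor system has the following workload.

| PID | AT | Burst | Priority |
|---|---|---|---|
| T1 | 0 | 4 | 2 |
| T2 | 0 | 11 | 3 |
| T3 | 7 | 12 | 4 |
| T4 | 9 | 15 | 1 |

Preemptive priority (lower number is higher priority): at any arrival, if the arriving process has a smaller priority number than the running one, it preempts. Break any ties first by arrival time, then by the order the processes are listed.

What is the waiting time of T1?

0

Schedule: | T1 0-4 | T2 4-9 | T4 9-24 | T2 24-30 | T3 30-42 |
Completion: T1=4  T2=30  T3=42  T4=24
Turnaround (C−A): T1=4  T2=30  T3=35  T4=15
Waiting(T1) = turnaround − burst = 4 − 4 = 0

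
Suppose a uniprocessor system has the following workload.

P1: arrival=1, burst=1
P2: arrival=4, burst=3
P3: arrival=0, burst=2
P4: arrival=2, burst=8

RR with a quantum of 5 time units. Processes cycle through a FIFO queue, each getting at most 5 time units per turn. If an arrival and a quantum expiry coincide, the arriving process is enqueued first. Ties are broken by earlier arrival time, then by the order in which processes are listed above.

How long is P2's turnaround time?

Gantt: | P3 0-2 | P1 2-3 | P4 3-8 | P2 8-11 | P4 11-14 |
Completion: P1=3  P2=11  P3=2  P4=14
Turnaround(P2) = completion − arrival = 11 − 4 = 7

7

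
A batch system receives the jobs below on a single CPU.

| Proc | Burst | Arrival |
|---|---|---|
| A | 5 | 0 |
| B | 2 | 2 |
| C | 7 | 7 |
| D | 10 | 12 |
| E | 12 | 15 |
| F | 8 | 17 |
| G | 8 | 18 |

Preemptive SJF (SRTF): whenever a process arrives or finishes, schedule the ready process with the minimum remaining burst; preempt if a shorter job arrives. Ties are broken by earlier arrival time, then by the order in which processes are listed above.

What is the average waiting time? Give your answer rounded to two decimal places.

Gantt: | A 0-2 | B 2-4 | A 4-7 | C 7-14 | D 14-24 | F 24-32 | G 32-40 | E 40-52 |
Completion: A=7  B=4  C=14  D=24  E=52  F=32  G=40
Waiting times: A=2, B=0, C=0, D=2, E=25, F=7, G=14
Average waiting = (2+0+0+2+25+7+14) / 7 = 50/7 = 7.14

7.14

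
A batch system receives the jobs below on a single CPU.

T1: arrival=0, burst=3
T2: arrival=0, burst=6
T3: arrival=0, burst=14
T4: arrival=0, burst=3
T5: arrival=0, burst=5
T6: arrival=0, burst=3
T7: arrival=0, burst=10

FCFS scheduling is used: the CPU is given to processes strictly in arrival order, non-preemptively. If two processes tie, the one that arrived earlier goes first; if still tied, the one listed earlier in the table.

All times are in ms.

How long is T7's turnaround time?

44

Timeline: | T1 0-3 | T2 3-9 | T3 9-23 | T4 23-26 | T5 26-31 | T6 31-34 | T7 34-44 |
Completion: T1=3  T2=9  T3=23  T4=26  T5=31  T6=34  T7=44
Turnaround (C−A): T1=3  T2=9  T3=23  T4=26  T5=31  T6=34  T7=44
Turnaround(T7) = completion − arrival = 44 − 0 = 44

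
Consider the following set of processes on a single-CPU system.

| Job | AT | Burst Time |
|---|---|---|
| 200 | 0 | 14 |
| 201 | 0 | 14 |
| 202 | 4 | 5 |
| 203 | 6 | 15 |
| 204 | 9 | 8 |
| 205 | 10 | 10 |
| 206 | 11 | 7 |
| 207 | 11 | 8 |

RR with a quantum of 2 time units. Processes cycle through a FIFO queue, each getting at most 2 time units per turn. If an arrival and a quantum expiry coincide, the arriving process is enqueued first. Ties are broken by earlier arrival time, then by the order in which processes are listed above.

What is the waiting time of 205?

Schedule: | 200 0-2 | 201 2-4 | 200 4-6 | 202 6-8 | 201 8-10 | 203 10-12 | 200 12-14 | 202 14-16 | 204 16-18 | 205 18-20 | 201 20-22 | 206 22-24 | 207 24-26 | 203 26-28 | 200 28-30 | 202 30-31 | 204 31-33 | 205 33-35 | 201 35-37 | 206 37-39 | 207 39-41 | 203 41-43 | 200 43-45 | 204 45-47 | 205 47-49 | 201 49-51 | 206 51-53 | 207 53-55 | 203 55-57 | 200 57-59 | 204 59-61 | 205 61-63 | 201 63-65 | 206 65-66 | 207 66-68 | 203 68-70 | 200 70-72 | 205 72-74 | 201 74-76 | 203 76-81 |
Completion: 200=72  201=76  202=31  203=81  204=61  205=74  206=66  207=68
Turnaround (C−A): 200=72  201=76  202=27  203=75  204=52  205=64  206=55  207=57
Waiting(205) = turnaround − burst = 64 − 10 = 54

54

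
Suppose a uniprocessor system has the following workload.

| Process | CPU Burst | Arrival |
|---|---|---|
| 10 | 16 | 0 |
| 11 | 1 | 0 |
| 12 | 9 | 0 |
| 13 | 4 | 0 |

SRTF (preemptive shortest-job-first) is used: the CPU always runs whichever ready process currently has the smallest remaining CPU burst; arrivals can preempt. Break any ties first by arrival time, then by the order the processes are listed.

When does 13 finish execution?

Schedule: | 11 0-1 | 13 1-5 | 12 5-14 | 10 14-30 |
Completion: 10=30  11=1  12=14  13=5

5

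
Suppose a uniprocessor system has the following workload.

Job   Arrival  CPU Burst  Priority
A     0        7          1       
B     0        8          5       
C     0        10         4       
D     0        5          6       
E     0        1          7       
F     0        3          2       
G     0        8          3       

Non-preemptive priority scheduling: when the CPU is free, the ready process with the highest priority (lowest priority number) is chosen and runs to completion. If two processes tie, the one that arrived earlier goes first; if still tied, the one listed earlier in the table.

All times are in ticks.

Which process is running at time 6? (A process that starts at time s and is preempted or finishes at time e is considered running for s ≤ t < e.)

A

Gantt: | A 0-7 | F 7-10 | G 10-18 | C 18-28 | B 28-36 | D 36-41 | E 41-42 |
Completion: A=7  B=36  C=28  D=41  E=42  F=10  G=18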